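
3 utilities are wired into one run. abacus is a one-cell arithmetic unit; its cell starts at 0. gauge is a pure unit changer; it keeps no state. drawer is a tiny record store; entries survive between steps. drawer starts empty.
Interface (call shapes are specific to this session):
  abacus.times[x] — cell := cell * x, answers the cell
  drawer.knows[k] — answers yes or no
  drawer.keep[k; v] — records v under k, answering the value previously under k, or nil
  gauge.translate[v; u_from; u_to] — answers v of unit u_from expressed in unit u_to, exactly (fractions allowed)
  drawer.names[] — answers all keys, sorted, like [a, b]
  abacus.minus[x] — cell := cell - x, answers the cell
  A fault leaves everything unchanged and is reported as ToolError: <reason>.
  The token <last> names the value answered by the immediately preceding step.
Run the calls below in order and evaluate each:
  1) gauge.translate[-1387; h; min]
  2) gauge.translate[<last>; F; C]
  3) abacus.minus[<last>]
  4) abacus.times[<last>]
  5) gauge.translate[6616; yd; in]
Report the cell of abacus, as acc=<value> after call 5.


Answer: acc=173272387600/81

Derivation:
→ gauge.translate(v='-1387', u_from='h', u_to='min')
← -83220
→ gauge.translate(v='<last>', u_from='F', u_to='C')
← -416260/9
→ abacus.minus(x='<last>')
← 416260/9
→ abacus.times(x='<last>')
← 173272387600/81
→ gauge.translate(v='6616', u_from='yd', u_to='in')
← 238176


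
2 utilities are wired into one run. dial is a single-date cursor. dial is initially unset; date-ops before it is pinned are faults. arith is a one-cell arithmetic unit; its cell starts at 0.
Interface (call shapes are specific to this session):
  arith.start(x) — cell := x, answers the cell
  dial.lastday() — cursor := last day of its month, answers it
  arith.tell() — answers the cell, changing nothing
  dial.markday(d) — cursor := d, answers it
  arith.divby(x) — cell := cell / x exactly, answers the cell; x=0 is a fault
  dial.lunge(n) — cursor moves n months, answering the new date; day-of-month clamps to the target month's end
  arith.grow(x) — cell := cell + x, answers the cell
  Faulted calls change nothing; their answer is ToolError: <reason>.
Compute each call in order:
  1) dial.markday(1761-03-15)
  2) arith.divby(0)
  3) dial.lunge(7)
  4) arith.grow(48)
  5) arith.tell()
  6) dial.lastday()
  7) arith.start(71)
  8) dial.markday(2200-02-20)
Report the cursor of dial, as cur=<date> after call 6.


Answer: cur=1761-10-31

Derivation:
Step: markday[d: 1761-03-15]
Result: 1761-03-15
Step: divby[x: 0]
Result: ToolError: division by zero
Step: lunge[n: 7]
Result: 1761-10-15
Step: grow[x: 48]
Result: 48
Step: tell[]
Result: 48
Step: lastday[]
Result: 1761-10-31
Step: start[x: 71]
Result: 71
Step: markday[d: 2200-02-20]
Result: 2200-02-20


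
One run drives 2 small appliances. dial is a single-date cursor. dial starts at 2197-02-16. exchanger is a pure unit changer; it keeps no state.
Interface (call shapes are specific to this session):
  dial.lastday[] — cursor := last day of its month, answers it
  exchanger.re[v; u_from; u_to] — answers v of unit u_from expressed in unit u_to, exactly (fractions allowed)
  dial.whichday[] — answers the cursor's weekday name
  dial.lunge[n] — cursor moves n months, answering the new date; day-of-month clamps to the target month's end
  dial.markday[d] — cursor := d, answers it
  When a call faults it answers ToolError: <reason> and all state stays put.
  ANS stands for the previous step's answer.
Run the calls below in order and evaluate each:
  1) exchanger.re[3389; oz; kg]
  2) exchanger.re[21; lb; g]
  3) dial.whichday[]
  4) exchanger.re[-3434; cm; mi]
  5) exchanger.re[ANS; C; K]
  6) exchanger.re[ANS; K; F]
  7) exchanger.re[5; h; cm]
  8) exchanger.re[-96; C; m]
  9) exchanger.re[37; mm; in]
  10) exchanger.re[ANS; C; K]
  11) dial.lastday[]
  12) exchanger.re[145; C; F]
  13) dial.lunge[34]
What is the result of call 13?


Answer: 2199-12-28

Derivation:
CALL exchanger.re[v=3389; u_from=oz; u_to=kg]
RET  153722454193/1600000000
CALL exchanger.re[v=21; u_from=lb; u_to=g]
RET  952543977/100000
CALL dial.whichday[]
RET  Thursday
CALL exchanger.re[v=-3434; u_from=cm; u_to=mi]
RET  -8585/402336
CALL exchanger.re[v=ANS; u_from=C; u_to=K]
RET  549447467/2011680
CALL exchanger.re[v=ANS; u_from=K; u_to=F]
RET  1428811/44704
CALL exchanger.re[v=5; u_from=h; u_to=cm]
RET  ToolError: incompatible units
CALL exchanger.re[v=-96; u_from=C; u_to=m]
RET  ToolError: incompatible units
CALL exchanger.re[v=37; u_from=mm; u_to=in]
RET  185/127
CALL exchanger.re[v=ANS; u_from=C; u_to=K]
RET  697501/2540
CALL dial.lastday[]
RET  2197-02-28
CALL exchanger.re[v=145; u_from=C; u_to=F]
RET  293
CALL dial.lunge[n=34]
RET  2199-12-28


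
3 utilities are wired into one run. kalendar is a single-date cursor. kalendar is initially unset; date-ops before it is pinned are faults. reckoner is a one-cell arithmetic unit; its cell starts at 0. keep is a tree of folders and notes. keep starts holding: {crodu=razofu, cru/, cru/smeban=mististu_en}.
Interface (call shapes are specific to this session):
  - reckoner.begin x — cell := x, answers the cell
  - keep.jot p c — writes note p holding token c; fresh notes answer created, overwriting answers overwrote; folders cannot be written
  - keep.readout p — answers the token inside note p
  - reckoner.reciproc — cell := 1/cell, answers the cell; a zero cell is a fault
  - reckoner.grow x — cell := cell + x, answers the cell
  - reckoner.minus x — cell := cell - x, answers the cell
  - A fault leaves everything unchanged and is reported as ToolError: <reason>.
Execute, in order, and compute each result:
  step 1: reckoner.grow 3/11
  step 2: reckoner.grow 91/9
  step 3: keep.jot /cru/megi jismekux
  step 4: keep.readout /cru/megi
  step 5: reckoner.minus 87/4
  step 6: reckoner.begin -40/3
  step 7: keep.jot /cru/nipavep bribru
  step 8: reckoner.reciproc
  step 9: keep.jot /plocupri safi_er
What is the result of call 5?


Act: reckoner.grow[3/11]
Obs: 3/11
Act: reckoner.grow[91/9]
Obs: 1028/99
Act: keep.jot[/cru/megi; jismekux]
Obs: created
Act: keep.readout[/cru/megi]
Obs: jismekux
Act: reckoner.minus[87/4]
Obs: -4501/396
Act: reckoner.begin[-40/3]
Obs: -40/3
Act: keep.jot[/cru/nipavep; bribru]
Obs: created
Act: reckoner.reciproc[]
Obs: -3/40
Act: keep.jot[/plocupri; safi_er]
Obs: created

Answer: -4501/396


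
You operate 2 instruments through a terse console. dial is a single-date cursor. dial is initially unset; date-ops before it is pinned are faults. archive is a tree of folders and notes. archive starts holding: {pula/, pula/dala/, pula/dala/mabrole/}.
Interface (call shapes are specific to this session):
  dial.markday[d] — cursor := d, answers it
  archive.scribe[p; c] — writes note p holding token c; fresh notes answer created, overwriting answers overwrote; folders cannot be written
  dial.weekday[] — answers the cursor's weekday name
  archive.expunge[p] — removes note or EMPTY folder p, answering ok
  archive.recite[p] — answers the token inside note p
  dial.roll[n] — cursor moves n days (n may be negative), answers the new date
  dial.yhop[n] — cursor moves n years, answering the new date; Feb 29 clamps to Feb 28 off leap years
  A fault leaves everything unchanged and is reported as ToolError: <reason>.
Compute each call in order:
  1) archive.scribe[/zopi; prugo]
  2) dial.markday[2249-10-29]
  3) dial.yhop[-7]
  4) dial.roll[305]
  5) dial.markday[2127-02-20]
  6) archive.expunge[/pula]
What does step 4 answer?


Act: archive.scribe[/zopi; prugo]
Obs: created
Act: dial.markday[2249-10-29]
Obs: 2249-10-29
Act: dial.yhop[-7]
Obs: 2242-10-29
Act: dial.roll[305]
Obs: 2243-08-30
Act: dial.markday[2127-02-20]
Obs: 2127-02-20
Act: archive.expunge[/pula]
Obs: ToolError: not empty

Answer: 2243-08-30


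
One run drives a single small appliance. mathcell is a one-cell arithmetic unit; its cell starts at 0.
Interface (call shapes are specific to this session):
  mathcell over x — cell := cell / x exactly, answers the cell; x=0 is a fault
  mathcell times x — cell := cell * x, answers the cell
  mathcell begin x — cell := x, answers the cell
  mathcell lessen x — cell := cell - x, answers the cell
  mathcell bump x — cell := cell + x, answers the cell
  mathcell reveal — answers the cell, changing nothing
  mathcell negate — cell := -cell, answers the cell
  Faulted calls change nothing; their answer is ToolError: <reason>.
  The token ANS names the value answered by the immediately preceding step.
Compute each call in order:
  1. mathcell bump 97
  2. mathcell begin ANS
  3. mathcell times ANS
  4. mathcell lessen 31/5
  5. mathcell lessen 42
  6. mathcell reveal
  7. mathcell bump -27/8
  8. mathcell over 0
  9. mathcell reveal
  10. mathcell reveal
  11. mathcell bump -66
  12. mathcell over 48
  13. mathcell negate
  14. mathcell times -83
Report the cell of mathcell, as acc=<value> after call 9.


Answer: acc=374297/40

Derivation:
CALL mathcell bump[97]
RET  97
CALL mathcell begin[ANS]
RET  97
CALL mathcell times[ANS]
RET  9409
CALL mathcell lessen[31/5]
RET  47014/5
CALL mathcell lessen[42]
RET  46804/5
CALL mathcell reveal[]
RET  46804/5
CALL mathcell bump[-27/8]
RET  374297/40
CALL mathcell over[0]
RET  ToolError: division by zero
CALL mathcell reveal[]
RET  374297/40
CALL mathcell reveal[]
RET  374297/40
CALL mathcell bump[-66]
RET  371657/40
CALL mathcell over[48]
RET  371657/1920
CALL mathcell negate[]
RET  -371657/1920
CALL mathcell times[-83]
RET  30847531/1920


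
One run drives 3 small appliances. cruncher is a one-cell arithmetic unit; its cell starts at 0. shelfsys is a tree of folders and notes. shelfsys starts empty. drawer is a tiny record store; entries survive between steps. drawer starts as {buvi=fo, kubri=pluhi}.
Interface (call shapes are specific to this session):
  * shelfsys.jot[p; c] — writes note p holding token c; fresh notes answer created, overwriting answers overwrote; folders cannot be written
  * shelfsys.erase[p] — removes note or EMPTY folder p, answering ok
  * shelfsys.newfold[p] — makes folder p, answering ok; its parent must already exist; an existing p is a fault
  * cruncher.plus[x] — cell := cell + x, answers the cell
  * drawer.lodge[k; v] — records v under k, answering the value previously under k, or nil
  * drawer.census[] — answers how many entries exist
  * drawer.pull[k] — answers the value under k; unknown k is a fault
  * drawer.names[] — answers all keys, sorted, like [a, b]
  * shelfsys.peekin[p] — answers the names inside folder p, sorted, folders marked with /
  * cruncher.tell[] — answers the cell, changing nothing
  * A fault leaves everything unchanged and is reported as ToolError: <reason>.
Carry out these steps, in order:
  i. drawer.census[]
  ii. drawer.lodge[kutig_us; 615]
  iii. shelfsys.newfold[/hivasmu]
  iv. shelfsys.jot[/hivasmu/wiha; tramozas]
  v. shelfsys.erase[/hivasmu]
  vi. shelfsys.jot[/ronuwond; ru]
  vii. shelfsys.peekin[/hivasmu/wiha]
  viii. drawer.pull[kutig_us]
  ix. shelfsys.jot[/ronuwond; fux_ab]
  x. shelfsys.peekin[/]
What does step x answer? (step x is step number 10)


[in] census
[out] 2
[in] lodge k='kutig_us' v='615'
[out] nil
[in] newfold p='/hivasmu'
[out] ok
[in] jot p='/hivasmu/wiha' c='tramozas'
[out] created
[in] erase p='/hivasmu'
[out] ToolError: not empty
[in] jot p='/ronuwond' c='ru'
[out] created
[in] peekin p='/hivasmu/wiha'
[out] ToolError: not a directory
[in] pull k='kutig_us'
[out] 615
[in] jot p='/ronuwond' c='fux_ab'
[out] overwrote
[in] peekin p='/'
[out] [hivasmu/, ronuwond]

Answer: [hivasmu/, ronuwond]


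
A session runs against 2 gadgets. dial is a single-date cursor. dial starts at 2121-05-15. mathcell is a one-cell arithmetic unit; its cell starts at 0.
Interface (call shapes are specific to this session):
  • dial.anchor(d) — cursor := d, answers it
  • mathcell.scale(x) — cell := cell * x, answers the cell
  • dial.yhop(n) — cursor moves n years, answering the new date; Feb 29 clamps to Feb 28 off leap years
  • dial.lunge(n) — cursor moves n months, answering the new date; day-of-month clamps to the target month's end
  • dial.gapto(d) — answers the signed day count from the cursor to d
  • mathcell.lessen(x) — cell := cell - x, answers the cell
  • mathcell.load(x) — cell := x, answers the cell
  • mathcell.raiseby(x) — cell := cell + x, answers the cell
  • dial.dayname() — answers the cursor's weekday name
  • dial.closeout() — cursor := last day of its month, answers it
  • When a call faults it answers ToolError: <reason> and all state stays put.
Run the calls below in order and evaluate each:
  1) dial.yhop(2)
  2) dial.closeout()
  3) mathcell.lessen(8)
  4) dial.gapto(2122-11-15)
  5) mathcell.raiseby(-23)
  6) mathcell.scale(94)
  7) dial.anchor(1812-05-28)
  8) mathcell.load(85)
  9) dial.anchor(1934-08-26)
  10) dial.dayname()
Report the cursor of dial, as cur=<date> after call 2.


-- yhop(n→2) => 2123-05-15
-- closeout() => 2123-05-31
-- lessen(x→8) => -8
-- gapto(d→2122-11-15) => -197
-- raiseby(x→-23) => -31
-- scale(x→94) => -2914
-- anchor(d→1812-05-28) => 1812-05-28
-- load(x→85) => 85
-- anchor(d→1934-08-26) => 1934-08-26
-- dayname() => Sunday

Answer: cur=2123-05-31


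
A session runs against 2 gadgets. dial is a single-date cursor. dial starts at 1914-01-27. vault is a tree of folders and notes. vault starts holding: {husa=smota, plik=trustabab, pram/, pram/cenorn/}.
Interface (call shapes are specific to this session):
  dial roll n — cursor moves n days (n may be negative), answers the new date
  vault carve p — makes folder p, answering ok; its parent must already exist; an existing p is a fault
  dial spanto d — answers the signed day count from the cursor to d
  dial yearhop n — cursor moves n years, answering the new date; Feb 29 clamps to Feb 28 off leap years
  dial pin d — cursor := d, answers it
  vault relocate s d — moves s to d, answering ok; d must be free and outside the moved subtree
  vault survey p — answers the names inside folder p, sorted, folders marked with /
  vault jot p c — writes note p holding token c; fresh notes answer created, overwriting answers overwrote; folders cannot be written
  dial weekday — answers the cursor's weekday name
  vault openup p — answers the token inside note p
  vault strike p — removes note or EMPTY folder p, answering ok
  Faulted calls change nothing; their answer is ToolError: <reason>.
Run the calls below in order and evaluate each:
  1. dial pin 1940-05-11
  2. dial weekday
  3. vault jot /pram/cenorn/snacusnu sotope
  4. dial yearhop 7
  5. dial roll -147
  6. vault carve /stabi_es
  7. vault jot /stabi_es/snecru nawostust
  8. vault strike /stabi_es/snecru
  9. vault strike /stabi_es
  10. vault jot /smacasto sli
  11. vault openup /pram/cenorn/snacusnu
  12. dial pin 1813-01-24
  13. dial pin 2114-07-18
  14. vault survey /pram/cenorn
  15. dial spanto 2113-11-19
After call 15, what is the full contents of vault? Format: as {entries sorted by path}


-- 1. dial pin(d=1940-05-11) : 1940-05-11
-- 2. dial weekday() : Saturday
-- 3. vault jot(p=/pram/cenorn/snacusnu, c=sotope) : created
-- 4. dial yearhop(n=7) : 1947-05-11
-- 5. dial roll(n=-147) : 1946-12-15
-- 6. vault carve(p=/stabi_es) : ok
-- 7. vault jot(p=/stabi_es/snecru, c=nawostust) : created
-- 8. vault strike(p=/stabi_es/snecru) : ok
-- 9. vault strike(p=/stabi_es) : ok
-- 10. vault jot(p=/smacasto, c=sli) : created
-- 11. vault openup(p=/pram/cenorn/snacusnu) : sotope
-- 12. dial pin(d=1813-01-24) : 1813-01-24
-- 13. dial pin(d=2114-07-18) : 2114-07-18
-- 14. vault survey(p=/pram/cenorn) : [snacusnu]
-- 15. dial spanto(d=2113-11-19) : -241

Answer: {husa=smota, plik=trustabab, pram/, pram/cenorn/, pram/cenorn/snacusnu=sotope, smacasto=sli}


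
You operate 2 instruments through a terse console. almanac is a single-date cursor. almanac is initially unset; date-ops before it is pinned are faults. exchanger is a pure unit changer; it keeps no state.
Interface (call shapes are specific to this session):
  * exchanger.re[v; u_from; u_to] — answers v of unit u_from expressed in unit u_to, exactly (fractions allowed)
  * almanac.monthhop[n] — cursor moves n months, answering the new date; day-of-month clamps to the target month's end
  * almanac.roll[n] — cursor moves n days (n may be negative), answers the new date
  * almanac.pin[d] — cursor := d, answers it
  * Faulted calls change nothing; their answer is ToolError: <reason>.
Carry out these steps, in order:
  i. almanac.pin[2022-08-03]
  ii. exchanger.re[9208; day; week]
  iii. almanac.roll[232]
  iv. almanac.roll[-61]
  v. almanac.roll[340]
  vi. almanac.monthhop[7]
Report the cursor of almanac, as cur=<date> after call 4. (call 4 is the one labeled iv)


Answer: cur=2023-01-21

Derivation:
Step: almanac.pin[d='2022-08-03']
Result: 2022-08-03
Step: exchanger.re[v='9208'; u_from='day'; u_to='week']
Result: 9208/7
Step: almanac.roll[n='232']
Result: 2023-03-23
Step: almanac.roll[n='-61']
Result: 2023-01-21
Step: almanac.roll[n='340']
Result: 2023-12-27
Step: almanac.monthhop[n='7']
Result: 2024-07-27


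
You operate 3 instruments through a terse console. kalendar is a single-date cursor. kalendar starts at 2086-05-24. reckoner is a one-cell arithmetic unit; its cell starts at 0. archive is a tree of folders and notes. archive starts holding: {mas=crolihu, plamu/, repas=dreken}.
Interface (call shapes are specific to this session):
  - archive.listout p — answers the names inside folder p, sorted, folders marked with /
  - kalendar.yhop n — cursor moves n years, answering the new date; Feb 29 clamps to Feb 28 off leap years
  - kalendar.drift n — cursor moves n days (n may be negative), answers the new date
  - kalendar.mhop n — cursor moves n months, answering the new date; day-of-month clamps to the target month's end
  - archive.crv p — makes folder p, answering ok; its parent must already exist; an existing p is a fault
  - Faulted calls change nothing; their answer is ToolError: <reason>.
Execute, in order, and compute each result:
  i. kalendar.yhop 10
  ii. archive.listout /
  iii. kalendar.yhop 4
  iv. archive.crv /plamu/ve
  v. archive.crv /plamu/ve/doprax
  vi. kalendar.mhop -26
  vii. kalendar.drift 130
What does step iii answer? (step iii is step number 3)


Answer: 2100-05-24

Derivation:
;; 1. kalendar.yhop(n='10') -> 2096-05-24
;; 2. archive.listout(p='/') -> [mas, plamu/, repas]
;; 3. kalendar.yhop(n='4') -> 2100-05-24
;; 4. archive.crv(p='/plamu/ve') -> ok
;; 5. archive.crv(p='/plamu/ve/doprax') -> ok
;; 6. kalendar.mhop(n='-26') -> 2098-03-24
;; 7. kalendar.drift(n='130') -> 2098-08-01


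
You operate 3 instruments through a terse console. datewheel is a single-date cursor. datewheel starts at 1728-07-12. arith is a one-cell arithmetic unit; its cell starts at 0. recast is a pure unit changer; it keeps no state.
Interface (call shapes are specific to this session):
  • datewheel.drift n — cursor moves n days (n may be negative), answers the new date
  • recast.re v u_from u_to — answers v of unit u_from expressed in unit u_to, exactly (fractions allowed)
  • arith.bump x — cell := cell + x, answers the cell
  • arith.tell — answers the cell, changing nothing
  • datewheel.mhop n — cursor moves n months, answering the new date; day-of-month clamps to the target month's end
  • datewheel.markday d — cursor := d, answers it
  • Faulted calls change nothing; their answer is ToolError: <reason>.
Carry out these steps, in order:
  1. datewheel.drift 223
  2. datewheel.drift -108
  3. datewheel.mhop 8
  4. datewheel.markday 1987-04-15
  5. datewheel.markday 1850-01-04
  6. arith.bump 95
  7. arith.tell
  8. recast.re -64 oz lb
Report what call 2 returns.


Do: datewheel.drift[n: 223]
See: 1729-02-20
Do: datewheel.drift[n: -108]
See: 1728-11-04
Do: datewheel.mhop[n: 8]
See: 1729-07-04
Do: datewheel.markday[d: 1987-04-15]
See: 1987-04-15
Do: datewheel.markday[d: 1850-01-04]
See: 1850-01-04
Do: arith.bump[x: 95]
See: 95
Do: arith.tell[]
See: 95
Do: recast.re[v: -64; u_from: oz; u_to: lb]
See: -4

Answer: 1728-11-04


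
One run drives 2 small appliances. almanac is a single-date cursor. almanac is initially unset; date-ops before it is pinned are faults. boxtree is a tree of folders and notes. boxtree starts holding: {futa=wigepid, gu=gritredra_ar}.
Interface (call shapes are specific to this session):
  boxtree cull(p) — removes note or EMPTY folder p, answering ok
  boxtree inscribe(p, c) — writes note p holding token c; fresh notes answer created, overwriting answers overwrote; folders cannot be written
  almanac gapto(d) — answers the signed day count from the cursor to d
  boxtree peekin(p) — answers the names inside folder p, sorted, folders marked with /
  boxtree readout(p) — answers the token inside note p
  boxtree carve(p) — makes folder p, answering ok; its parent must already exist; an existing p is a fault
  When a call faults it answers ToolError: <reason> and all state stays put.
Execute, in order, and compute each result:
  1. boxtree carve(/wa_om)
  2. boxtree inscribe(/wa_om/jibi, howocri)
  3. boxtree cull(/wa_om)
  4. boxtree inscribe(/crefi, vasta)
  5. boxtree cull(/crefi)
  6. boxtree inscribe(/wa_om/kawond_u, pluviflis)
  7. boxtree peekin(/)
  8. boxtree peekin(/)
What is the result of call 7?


Answer: [futa, gu, wa_om/]

Derivation:
Calling boxtree carve on p: /wa_om, and see ok.
I try boxtree inscribe on p: /wa_om/jibi, c: howocri: created.
Then boxtree cull on p: /wa_om, and get ToolError: not empty.
I try boxtree inscribe on p: /crefi, c: vasta, and get created.
I use boxtree cull on p: /crefi, yielding ok.
Invoking boxtree inscribe on p: /wa_om/kawond_u, c: pluviflis, and get created.
I use boxtree peekin on p: /, — result: [futa, gu, wa_om/].
Next I call boxtree peekin on p: /, which returns [futa, gu, wa_om/].


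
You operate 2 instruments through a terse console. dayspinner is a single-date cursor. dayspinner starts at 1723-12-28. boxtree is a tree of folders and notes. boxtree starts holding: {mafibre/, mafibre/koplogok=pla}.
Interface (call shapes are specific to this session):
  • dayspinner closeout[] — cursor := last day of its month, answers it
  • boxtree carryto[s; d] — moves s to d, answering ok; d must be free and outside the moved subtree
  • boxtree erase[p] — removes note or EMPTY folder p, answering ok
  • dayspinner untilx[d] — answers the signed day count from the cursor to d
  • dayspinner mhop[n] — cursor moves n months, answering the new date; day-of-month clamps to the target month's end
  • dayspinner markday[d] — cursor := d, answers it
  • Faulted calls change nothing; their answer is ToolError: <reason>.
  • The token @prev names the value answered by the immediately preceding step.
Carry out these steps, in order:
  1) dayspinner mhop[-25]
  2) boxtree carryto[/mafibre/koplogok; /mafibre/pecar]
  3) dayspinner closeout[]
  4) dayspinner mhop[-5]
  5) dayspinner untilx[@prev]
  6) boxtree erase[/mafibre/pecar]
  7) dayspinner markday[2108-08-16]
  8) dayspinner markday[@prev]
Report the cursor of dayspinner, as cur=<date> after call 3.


I run dayspinner mhop on n: -25, → 1721-11-28.
Then boxtree carryto on s: /mafibre/koplogok, d: /mafibre/pecar, yielding ok.
Then dayspinner closeout, which returns 1721-11-30.
I use dayspinner mhop on n: -5, — result: 1721-06-30.
I use dayspinner untilx on d: @prev, and get 0.
I use boxtree erase on p: /mafibre/pecar, → ok.
I call dayspinner markday on d: 2108-08-16, yielding 2108-08-16.
Using dayspinner markday on d: @prev, — result: 2108-08-16.

Answer: cur=1721-11-30


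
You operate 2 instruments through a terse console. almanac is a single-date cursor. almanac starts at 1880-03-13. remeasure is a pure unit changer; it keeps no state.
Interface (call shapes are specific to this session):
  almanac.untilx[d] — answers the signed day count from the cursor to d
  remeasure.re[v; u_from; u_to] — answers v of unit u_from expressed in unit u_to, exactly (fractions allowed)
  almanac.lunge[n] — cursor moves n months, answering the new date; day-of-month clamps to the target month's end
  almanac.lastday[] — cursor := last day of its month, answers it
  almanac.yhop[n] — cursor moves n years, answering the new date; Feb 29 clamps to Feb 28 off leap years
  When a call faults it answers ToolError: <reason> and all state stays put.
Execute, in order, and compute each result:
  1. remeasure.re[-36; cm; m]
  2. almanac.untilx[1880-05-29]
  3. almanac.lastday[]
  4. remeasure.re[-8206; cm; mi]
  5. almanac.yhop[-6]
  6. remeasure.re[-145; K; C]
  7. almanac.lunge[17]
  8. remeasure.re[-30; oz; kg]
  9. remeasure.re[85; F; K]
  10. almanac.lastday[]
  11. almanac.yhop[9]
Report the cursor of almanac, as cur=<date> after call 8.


>>> remeasure.re v: -36 u_from: cm u_to: m
  -9/25
>>> almanac.untilx d: 1880-05-29
  77
>>> almanac.lastday
  1880-03-31
>>> remeasure.re v: -8206 u_from: cm u_to: mi
  -1865/36576
>>> almanac.yhop n: -6
  1874-03-31
>>> remeasure.re v: -145 u_from: K u_to: C
  -8363/20
>>> almanac.lunge n: 17
  1875-08-31
>>> remeasure.re v: -30 u_from: oz u_to: kg
  -136077711/160000000
>>> remeasure.re v: 85 u_from: F u_to: K
  54467/180
>>> almanac.lastday
  1875-08-31
>>> almanac.yhop n: 9
  1884-08-31

Answer: cur=1875-08-31


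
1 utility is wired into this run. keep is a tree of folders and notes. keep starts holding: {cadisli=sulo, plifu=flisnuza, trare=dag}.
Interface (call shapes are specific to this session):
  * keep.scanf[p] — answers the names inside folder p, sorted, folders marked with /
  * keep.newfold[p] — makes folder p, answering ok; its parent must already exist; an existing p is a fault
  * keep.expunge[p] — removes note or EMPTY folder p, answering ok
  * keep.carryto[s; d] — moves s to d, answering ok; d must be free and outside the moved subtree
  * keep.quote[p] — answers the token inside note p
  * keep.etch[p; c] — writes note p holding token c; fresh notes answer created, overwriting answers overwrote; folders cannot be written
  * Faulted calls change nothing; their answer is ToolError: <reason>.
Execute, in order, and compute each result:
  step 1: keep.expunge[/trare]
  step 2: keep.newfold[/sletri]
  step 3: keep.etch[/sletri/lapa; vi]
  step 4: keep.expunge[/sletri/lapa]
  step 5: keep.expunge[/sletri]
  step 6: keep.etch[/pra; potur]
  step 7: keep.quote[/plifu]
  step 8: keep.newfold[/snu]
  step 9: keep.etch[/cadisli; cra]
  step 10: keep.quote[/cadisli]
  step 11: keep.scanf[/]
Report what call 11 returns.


Answer: [cadisli, plifu, pra, snu/]

Derivation:
→ expunge(/trare)
← ok
→ newfold(/sletri)
← ok
→ etch(/sletri/lapa, vi)
← created
→ expunge(/sletri/lapa)
← ok
→ expunge(/sletri)
← ok
→ etch(/pra, potur)
← created
→ quote(/plifu)
← flisnuza
→ newfold(/snu)
← ok
→ etch(/cadisli, cra)
← overwrote
→ quote(/cadisli)
← cra
→ scanf(/)
← [cadisli, plifu, pra, snu/]


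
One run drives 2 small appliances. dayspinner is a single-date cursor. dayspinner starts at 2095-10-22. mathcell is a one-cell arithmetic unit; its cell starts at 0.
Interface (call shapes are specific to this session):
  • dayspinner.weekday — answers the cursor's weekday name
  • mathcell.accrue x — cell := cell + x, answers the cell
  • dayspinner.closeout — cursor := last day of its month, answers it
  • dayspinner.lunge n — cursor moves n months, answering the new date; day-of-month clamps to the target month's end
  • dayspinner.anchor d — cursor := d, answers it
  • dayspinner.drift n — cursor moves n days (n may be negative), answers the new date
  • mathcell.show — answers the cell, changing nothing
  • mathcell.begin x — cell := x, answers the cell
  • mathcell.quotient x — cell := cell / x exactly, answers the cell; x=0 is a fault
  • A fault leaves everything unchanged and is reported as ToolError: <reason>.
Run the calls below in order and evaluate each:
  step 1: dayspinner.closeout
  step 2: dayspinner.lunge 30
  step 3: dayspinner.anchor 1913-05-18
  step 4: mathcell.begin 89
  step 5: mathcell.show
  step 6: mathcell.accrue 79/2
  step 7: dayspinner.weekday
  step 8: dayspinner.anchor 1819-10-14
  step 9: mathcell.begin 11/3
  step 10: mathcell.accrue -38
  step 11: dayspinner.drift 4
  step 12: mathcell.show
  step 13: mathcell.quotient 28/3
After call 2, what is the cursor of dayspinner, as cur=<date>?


Answer: cur=2098-04-30

Derivation:
-- closeout() == 2095-10-31
-- lunge(30) == 2098-04-30
-- anchor(1913-05-18) == 1913-05-18
-- begin(89) == 89
-- show() == 89
-- accrue(79/2) == 257/2
-- weekday() == Sunday
-- anchor(1819-10-14) == 1819-10-14
-- begin(11/3) == 11/3
-- accrue(-38) == -103/3
-- drift(4) == 1819-10-18
-- show() == -103/3
-- quotient(28/3) == -103/28


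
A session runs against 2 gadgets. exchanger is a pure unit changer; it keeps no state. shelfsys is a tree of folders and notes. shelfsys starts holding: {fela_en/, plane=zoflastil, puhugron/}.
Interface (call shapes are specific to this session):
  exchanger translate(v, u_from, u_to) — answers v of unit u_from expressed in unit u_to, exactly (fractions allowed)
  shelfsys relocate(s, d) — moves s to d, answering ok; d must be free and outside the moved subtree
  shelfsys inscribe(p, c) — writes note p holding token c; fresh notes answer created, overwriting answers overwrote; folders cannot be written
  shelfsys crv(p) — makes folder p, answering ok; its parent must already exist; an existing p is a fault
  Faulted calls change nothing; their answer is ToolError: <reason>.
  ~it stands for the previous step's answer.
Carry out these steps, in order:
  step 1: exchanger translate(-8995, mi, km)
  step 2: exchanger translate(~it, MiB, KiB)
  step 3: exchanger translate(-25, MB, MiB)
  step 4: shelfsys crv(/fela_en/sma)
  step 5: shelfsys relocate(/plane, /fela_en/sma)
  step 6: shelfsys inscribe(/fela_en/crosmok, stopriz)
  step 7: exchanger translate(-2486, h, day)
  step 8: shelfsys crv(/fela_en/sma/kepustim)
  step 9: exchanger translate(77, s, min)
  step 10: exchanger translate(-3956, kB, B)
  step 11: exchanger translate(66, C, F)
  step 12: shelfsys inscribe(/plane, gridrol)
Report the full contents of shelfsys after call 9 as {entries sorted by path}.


Answer: {fela_en/, fela_en/crosmok=stopriz, fela_en/sma/, fela_en/sma/kepustim/, plane=zoflastil, puhugron/}

Derivation:
==> exchanger translate(v→-8995, u_from→mi, u_to→km)
<== -45237654/3125
==> exchanger translate(v→~it, u_from→MiB, u_to→KiB)
<== -46323357696/3125
==> exchanger translate(v→-25, u_from→MB, u_to→MiB)
<== -390625/16384
==> shelfsys crv(p→/fela_en/sma)
<== ok
==> shelfsys relocate(s→/plane, d→/fela_en/sma)
<== ToolError: exists
==> shelfsys inscribe(p→/fela_en/crosmok, c→stopriz)
<== created
==> exchanger translate(v→-2486, u_from→h, u_to→day)
<== -1243/12
==> shelfsys crv(p→/fela_en/sma/kepustim)
<== ok
==> exchanger translate(v→77, u_from→s, u_to→min)
<== 77/60
==> exchanger translate(v→-3956, u_from→kB, u_to→B)
<== -3956000
==> exchanger translate(v→66, u_from→C, u_to→F)
<== 754/5
==> shelfsys inscribe(p→/plane, c→gridrol)
<== overwrote


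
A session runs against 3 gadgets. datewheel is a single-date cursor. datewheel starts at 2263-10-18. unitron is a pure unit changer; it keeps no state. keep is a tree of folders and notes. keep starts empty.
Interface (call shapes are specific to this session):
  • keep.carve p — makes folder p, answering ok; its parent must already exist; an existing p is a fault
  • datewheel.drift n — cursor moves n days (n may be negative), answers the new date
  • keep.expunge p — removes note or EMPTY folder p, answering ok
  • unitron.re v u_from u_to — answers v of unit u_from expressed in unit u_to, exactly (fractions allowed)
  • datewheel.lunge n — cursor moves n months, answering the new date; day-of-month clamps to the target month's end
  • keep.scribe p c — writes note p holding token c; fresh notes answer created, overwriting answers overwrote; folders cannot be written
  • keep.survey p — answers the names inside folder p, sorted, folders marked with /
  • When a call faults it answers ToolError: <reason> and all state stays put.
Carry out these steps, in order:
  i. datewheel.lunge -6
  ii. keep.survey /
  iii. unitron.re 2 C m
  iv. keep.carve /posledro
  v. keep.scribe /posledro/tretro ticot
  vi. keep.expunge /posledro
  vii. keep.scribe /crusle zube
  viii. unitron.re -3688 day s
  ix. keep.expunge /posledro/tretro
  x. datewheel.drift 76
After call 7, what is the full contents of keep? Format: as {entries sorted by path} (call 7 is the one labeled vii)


Act: datewheel.lunge[n=-6]
Obs: 2263-04-18
Act: keep.survey[p=/]
Obs: []
Act: unitron.re[v=2; u_from=C; u_to=m]
Obs: ToolError: incompatible units
Act: keep.carve[p=/posledro]
Obs: ok
Act: keep.scribe[p=/posledro/tretro; c=ticot]
Obs: created
Act: keep.expunge[p=/posledro]
Obs: ToolError: not empty
Act: keep.scribe[p=/crusle; c=zube]
Obs: created
Act: unitron.re[v=-3688; u_from=day; u_to=s]
Obs: -318643200
Act: keep.expunge[p=/posledro/tretro]
Obs: ok
Act: datewheel.drift[n=76]
Obs: 2263-07-03

Answer: {crusle=zube, posledro/, posledro/tretro=ticot}


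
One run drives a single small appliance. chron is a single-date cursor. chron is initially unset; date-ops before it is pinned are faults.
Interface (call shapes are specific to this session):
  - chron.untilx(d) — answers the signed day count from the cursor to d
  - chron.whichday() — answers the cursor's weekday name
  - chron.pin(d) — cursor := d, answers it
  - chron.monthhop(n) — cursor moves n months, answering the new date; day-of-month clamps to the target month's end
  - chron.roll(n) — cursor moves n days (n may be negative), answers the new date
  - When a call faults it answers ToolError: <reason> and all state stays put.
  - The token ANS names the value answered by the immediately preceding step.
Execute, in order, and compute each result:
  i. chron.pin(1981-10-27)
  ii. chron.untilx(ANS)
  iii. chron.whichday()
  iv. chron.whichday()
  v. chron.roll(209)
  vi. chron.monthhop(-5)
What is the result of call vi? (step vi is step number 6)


Answer: 1981-12-24

Derivation:
% chron.pin d: 1981-10-27
:: 1981-10-27
% chron.untilx d: ANS
:: 0
% chron.whichday
:: Tuesday
% chron.whichday
:: Tuesday
% chron.roll n: 209
:: 1982-05-24
% chron.monthhop n: -5
:: 1981-12-24


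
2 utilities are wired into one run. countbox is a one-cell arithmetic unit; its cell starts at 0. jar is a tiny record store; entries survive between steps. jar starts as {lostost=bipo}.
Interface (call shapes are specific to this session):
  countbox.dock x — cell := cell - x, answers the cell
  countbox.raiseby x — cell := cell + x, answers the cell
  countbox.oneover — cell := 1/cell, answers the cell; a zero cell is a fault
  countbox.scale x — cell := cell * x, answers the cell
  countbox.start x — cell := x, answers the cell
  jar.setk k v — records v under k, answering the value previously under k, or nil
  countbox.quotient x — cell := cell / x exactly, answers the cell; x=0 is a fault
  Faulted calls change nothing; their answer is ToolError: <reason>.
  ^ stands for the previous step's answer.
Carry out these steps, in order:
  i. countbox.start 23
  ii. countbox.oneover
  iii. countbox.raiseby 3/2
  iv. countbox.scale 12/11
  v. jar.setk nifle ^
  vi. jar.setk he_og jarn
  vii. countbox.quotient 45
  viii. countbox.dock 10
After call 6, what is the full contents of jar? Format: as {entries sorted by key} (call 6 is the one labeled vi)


% start x='23'
  23
% oneover
  1/23
% raiseby x='3/2'
  71/46
% scale x='12/11'
  426/253
% setk k='nifle' v='^'
  nil
% setk k='he_og' v='jarn'
  nil
% quotient x='45'
  142/3795
% dock x='10'
  -37808/3795

Answer: {he_og=jarn, lostost=bipo, nifle=426/253}


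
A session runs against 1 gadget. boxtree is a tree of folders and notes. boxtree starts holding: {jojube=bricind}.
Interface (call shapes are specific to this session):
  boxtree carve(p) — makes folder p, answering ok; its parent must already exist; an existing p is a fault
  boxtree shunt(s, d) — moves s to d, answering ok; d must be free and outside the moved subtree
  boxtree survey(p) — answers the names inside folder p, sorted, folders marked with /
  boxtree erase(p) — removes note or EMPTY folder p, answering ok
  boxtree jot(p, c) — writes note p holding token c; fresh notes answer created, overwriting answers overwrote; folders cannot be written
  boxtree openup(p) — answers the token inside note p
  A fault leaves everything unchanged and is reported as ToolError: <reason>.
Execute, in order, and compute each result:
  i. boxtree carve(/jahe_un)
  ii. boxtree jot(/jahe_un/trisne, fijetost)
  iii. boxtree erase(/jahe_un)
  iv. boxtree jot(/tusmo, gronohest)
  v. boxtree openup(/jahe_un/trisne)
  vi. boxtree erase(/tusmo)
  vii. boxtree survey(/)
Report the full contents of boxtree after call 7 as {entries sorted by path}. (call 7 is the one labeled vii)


Answer: {jahe_un/, jahe_un/trisne=fijetost, jojube=bricind}

Derivation:
# boxtree carve(/jahe_un) -> ok
# boxtree jot(/jahe_un/trisne, fijetost) -> created
# boxtree erase(/jahe_un) -> ToolError: not empty
# boxtree jot(/tusmo, gronohest) -> created
# boxtree openup(/jahe_un/trisne) -> fijetost
# boxtree erase(/tusmo) -> ok
# boxtree survey(/) -> [jahe_un/, jojube]


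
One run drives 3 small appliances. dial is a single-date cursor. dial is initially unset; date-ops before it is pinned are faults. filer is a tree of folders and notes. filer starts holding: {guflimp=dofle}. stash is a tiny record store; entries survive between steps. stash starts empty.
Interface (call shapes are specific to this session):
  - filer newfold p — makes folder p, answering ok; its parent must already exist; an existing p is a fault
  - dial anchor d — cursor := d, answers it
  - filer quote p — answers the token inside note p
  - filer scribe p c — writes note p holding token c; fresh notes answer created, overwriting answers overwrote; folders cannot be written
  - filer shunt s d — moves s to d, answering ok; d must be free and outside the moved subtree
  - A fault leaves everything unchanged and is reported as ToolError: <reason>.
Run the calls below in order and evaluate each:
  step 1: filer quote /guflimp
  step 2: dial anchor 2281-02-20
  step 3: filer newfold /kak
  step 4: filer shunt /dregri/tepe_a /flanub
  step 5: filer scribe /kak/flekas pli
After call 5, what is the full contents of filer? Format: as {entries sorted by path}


Answer: {guflimp=dofle, kak/, kak/flekas=pli}

Derivation:
-> filer quote(/guflimp)
<- dofle
-> dial anchor(2281-02-20)
<- 2281-02-20
-> filer newfold(/kak)
<- ok
-> filer shunt(/dregri/tepe_a, /flanub)
<- ToolError: not found
-> filer scribe(/kak/flekas, pli)
<- created


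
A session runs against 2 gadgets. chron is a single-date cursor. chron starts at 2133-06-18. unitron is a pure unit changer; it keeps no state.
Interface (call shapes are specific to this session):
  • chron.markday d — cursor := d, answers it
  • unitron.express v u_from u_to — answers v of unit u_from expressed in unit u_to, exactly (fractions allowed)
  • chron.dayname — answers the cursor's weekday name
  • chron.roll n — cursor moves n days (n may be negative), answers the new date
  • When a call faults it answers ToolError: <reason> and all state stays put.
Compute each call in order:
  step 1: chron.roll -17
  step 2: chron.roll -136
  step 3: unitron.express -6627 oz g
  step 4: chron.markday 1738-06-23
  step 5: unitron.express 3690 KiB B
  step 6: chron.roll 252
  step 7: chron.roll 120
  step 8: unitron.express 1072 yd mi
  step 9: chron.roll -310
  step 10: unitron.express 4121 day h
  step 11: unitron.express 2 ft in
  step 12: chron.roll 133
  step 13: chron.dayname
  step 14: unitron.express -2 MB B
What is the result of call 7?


[in] chron.roll n='-17'
  2133-06-01
[in] chron.roll n='-136'
  2133-01-16
[in] unitron.express v='-6627' u_from='oz' u_to='g'
  -300595663599/1600000
[in] chron.markday d='1738-06-23'
  1738-06-23
[in] unitron.express v='3690' u_from='KiB' u_to='B'
  3778560
[in] chron.roll n='252'
  1739-03-02
[in] chron.roll n='120'
  1739-06-30
[in] unitron.express v='1072' u_from='yd' u_to='mi'
  67/110
[in] chron.roll n='-310'
  1738-08-24
[in] unitron.express v='4121' u_from='day' u_to='h'
  98904
[in] unitron.express v='2' u_from='ft' u_to='in'
  24
[in] chron.roll n='133'
  1739-01-04
[in] chron.dayname
  Sunday
[in] unitron.express v='-2' u_from='MB' u_to='B'
  -2000000

Answer: 1739-06-30
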